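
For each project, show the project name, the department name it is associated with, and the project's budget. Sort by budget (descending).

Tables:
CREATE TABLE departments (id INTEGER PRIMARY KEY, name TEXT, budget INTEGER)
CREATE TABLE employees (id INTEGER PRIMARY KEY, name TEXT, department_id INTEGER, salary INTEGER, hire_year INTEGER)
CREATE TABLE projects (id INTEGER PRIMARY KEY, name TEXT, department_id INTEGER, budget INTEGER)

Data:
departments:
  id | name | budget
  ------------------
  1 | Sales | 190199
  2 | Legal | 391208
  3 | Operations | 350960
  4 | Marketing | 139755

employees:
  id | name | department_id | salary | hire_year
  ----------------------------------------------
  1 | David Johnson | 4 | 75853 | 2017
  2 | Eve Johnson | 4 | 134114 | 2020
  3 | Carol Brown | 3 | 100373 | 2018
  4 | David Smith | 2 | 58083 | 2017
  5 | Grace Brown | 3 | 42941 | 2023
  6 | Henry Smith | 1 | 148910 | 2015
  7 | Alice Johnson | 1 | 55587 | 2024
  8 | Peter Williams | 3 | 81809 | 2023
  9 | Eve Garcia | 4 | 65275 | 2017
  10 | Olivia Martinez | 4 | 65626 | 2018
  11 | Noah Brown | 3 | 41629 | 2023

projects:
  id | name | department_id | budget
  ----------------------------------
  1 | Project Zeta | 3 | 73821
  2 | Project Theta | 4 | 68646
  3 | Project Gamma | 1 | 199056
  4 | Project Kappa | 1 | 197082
SELECT c.name, p.name AS department, c.budget FROM projects c JOIN departments p ON c.department_id = p.id ORDER BY c.budget DESC

Execution result:
name | department | budget
Project Gamma | Sales | 199056
Project Kappa | Sales | 197082
Project Zeta | Operations | 73821
Project Theta | Marketing | 68646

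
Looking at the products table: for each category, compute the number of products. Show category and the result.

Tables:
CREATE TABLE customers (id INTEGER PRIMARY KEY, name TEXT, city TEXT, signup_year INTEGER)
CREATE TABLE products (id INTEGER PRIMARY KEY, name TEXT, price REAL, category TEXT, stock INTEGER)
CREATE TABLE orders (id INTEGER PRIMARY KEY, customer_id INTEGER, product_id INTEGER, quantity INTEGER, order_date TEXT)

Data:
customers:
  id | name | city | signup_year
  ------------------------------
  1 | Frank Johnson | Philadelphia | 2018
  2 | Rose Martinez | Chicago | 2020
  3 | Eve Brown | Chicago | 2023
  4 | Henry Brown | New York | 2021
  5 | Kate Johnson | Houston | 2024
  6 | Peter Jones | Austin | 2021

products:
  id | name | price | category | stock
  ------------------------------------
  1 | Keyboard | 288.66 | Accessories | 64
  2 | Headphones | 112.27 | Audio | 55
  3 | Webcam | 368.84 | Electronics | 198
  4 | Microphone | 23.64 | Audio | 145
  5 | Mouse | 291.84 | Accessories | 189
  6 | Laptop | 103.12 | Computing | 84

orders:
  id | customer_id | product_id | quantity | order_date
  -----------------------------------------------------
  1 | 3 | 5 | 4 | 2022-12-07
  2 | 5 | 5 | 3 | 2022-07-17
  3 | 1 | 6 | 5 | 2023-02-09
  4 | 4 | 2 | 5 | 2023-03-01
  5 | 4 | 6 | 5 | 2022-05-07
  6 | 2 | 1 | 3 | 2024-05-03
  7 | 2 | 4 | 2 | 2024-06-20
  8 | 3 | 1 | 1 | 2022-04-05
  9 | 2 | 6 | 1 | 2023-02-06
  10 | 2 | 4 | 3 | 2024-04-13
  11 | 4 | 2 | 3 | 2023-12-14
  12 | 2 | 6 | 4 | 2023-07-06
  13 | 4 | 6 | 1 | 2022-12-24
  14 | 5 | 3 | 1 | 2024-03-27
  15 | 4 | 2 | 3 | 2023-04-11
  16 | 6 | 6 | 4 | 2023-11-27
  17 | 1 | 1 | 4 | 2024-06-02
SELECT category, COUNT(*) AS n FROM products GROUP BY category

Execution result:
category | n
Accessories | 2
Audio | 2
Computing | 1
Electronics | 1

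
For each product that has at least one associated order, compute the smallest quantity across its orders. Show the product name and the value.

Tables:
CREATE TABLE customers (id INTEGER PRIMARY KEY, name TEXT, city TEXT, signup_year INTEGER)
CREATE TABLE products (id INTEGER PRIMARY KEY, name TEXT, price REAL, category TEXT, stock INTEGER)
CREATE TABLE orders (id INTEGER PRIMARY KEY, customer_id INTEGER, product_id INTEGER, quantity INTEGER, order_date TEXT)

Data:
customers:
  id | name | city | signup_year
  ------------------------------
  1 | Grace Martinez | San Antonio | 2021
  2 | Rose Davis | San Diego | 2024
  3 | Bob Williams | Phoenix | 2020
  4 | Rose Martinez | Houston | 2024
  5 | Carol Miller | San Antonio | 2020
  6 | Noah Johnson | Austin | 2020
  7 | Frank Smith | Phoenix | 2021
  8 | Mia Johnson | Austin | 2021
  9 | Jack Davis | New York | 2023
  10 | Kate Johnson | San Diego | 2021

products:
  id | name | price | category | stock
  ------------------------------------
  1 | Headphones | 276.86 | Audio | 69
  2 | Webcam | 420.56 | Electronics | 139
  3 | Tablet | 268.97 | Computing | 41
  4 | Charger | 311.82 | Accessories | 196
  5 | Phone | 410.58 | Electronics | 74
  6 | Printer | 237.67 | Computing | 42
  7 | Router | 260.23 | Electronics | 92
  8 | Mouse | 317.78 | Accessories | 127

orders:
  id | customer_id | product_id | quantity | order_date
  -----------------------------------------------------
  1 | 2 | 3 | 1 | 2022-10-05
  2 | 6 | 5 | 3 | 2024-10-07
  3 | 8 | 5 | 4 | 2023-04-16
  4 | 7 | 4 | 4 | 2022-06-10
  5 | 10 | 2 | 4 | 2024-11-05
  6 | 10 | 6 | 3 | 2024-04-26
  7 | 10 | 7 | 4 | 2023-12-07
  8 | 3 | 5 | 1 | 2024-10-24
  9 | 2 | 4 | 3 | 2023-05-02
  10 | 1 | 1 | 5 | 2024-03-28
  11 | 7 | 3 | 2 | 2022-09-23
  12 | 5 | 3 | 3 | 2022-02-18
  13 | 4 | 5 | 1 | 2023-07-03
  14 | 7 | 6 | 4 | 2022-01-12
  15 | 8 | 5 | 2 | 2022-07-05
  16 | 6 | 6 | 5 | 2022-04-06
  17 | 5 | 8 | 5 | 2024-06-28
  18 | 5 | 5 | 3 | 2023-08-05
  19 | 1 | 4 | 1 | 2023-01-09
SELECT p.name, MIN(c.quantity) AS min_quantity FROM orders c JOIN products p ON c.product_id = p.id GROUP BY p.id, p.name

Execution result:
name | min_quantity
Headphones | 5
Webcam | 4
Tablet | 1
Charger | 1
Phone | 1
Printer | 3
Router | 4
Mouse | 5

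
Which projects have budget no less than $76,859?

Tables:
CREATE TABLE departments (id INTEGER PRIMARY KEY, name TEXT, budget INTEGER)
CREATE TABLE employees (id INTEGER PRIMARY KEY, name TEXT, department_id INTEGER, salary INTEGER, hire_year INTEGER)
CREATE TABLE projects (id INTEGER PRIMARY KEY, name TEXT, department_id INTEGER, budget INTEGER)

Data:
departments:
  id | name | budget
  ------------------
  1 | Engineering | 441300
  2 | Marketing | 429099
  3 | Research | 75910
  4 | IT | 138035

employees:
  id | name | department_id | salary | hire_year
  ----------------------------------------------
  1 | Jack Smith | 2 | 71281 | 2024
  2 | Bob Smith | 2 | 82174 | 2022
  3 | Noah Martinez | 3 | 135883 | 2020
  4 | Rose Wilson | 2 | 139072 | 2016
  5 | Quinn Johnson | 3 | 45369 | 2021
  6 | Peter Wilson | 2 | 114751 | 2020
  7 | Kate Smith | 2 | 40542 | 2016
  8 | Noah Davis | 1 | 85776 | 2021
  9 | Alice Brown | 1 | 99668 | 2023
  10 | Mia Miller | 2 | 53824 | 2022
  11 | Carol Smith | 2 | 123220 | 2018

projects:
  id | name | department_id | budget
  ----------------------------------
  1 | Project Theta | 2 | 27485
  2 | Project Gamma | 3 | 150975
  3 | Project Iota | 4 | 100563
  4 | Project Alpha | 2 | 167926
SELECT name, budget FROM projects WHERE budget >= 76859

Execution result:
name | budget
Project Gamma | 150975
Project Iota | 100563
Project Alpha | 167926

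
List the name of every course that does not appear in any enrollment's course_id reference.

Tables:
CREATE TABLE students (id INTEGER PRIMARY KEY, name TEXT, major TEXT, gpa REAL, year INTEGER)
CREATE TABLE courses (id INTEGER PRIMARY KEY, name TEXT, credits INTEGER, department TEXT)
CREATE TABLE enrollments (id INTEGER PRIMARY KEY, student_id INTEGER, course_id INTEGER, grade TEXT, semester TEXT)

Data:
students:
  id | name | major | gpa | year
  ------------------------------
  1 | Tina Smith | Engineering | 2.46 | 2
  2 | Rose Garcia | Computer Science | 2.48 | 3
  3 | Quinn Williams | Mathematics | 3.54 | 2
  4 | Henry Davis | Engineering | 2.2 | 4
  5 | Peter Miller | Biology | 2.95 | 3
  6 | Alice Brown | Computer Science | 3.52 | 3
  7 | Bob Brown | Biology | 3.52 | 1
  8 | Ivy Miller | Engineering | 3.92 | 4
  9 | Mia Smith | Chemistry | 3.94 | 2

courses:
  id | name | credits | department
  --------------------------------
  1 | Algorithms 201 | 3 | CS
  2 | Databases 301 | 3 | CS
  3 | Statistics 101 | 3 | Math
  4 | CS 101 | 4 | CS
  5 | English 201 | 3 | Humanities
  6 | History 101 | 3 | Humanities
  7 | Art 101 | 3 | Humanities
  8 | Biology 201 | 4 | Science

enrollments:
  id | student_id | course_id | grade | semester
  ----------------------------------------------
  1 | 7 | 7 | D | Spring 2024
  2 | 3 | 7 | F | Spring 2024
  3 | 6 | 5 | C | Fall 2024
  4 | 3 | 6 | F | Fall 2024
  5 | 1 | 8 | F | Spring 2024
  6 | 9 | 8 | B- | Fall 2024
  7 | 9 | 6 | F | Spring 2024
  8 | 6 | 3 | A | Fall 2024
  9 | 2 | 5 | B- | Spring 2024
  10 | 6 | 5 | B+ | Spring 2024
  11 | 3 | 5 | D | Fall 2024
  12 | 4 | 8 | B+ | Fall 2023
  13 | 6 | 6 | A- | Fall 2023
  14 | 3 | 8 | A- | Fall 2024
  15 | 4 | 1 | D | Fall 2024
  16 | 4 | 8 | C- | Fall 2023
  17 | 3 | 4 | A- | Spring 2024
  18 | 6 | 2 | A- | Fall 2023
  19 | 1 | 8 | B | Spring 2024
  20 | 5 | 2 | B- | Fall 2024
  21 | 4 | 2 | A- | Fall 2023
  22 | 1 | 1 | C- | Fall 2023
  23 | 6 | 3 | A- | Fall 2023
SELECT p.name FROM courses p LEFT JOIN enrollments c ON c.course_id = p.id WHERE c.id IS NULL

Execution result:
(no rows)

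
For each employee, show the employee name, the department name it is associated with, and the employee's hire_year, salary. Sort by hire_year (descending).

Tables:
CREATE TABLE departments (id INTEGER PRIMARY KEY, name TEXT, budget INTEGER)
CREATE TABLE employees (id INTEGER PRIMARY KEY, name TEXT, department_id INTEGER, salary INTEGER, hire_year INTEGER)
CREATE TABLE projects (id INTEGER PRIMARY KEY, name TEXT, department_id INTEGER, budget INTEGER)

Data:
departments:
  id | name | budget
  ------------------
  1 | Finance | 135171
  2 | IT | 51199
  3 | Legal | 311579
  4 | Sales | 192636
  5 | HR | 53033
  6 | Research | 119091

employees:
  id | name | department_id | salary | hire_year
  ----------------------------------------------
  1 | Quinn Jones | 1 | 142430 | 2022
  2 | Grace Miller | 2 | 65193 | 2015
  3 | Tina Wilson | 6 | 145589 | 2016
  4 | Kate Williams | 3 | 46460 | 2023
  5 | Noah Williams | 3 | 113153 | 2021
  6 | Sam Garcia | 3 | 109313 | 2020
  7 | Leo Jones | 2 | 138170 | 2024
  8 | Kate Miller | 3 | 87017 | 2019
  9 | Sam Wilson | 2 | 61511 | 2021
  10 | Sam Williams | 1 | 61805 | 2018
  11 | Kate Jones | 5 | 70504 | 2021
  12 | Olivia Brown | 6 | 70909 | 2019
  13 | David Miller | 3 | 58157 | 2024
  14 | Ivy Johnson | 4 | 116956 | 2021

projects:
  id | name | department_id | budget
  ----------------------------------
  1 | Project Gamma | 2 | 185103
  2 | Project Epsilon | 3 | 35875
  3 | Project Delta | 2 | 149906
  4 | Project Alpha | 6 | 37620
SELECT c.name, p.name AS department, c.hire_year, c.salary FROM employees c JOIN departments p ON c.department_id = p.id ORDER BY c.hire_year DESC

Execution result:
name | department | hire_year | salary
Leo Jones | IT | 2024 | 138170
David Miller | Legal | 2024 | 58157
Kate Williams | Legal | 2023 | 46460
Quinn Jones | Finance | 2022 | 142430
Noah Williams | Legal | 2021 | 113153
Sam Wilson | IT | 2021 | 61511
Kate Jones | HR | 2021 | 70504
Ivy Johnson | Sales | 2021 | 116956
Sam Garcia | Legal | 2020 | 109313
Kate Miller | Legal | 2019 | 87017
Olivia Brown | Research | 2019 | 70909
Sam Williams | Finance | 2018 | 61805
Tina Wilson | Research | 2016 | 145589
Grace Miller | IT | 2015 | 65193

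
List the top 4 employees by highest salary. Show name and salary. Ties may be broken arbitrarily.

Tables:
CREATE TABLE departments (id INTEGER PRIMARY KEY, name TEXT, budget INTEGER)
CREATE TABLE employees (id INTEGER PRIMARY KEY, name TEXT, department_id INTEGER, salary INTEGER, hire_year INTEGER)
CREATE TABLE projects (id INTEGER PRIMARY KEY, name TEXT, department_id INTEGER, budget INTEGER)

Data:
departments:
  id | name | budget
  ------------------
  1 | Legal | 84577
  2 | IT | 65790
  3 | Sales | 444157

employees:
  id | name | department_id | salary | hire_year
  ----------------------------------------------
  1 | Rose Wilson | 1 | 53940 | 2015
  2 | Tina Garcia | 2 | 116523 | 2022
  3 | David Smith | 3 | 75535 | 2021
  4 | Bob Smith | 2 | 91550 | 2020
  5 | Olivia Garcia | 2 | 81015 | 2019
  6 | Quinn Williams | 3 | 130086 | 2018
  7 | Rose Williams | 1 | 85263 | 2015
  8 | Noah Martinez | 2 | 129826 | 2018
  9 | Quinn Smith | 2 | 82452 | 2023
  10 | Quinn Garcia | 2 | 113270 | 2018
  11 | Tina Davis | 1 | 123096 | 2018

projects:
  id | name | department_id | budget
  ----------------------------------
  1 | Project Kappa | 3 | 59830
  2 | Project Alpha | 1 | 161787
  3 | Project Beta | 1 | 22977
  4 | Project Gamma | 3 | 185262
SELECT name, salary FROM employees ORDER BY salary DESC LIMIT 4

Execution result:
name | salary
Quinn Williams | 130086
Noah Martinez | 129826
Tina Davis | 123096
Tina Garcia | 116523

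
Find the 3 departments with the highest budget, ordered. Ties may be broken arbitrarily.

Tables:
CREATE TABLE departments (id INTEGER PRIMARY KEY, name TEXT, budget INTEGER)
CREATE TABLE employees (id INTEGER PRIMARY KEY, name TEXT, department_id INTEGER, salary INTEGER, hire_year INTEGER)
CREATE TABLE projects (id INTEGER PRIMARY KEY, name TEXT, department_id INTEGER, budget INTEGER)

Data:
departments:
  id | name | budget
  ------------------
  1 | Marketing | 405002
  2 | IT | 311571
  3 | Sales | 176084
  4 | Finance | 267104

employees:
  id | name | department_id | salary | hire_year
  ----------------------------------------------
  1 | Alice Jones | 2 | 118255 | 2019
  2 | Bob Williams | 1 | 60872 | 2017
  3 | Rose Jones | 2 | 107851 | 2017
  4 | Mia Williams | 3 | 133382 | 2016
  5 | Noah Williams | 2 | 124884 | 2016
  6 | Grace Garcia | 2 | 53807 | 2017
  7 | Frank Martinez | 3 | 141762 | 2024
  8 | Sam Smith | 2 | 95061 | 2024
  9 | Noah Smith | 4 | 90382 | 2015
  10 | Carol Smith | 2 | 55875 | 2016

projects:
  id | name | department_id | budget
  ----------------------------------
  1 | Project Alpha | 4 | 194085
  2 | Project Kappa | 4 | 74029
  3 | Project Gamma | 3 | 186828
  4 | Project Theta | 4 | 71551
SELECT name, budget FROM departments ORDER BY budget DESC LIMIT 3

Execution result:
name | budget
Marketing | 405002
IT | 311571
Finance | 267104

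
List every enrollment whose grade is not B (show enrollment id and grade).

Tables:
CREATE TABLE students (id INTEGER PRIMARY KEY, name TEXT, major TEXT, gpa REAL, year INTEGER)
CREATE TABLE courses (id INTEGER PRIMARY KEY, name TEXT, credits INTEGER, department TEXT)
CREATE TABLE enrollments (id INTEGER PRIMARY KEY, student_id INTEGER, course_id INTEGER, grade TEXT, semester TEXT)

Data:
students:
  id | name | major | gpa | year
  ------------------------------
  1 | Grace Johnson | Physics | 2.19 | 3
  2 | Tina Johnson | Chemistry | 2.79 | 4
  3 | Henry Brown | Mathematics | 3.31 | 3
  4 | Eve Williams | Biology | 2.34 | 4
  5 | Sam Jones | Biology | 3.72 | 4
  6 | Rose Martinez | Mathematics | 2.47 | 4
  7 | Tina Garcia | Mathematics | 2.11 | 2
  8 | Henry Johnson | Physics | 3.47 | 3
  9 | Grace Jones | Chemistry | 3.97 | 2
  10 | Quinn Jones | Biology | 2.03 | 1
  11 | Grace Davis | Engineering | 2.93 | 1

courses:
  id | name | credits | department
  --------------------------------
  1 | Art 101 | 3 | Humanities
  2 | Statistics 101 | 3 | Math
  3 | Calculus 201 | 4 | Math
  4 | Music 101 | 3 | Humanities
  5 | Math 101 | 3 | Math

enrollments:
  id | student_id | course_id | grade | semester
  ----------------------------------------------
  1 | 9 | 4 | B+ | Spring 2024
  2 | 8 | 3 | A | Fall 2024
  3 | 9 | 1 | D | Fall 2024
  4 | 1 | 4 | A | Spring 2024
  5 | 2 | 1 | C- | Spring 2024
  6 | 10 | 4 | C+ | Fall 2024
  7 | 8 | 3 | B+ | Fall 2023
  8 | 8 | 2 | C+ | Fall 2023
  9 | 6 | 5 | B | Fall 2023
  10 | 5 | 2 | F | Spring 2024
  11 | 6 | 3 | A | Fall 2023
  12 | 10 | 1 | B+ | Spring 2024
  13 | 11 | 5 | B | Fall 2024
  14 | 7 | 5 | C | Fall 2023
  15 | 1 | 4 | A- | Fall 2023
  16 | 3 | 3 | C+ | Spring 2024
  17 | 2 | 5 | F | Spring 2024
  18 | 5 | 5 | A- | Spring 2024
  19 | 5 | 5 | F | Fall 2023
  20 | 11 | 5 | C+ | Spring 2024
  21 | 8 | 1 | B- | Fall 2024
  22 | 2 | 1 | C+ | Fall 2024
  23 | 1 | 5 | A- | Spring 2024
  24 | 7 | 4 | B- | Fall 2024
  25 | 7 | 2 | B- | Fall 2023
SELECT id, grade FROM enrollments WHERE grade <> 'B'

Execution result:
id | grade
1 | B+
2 | A
3 | D
4 | A
5 | C-
6 | C+
7 | B+
8 | C+
10 | F
11 | A
12 | B+
14 | C
15 | A-
16 | C+
17 | F
18 | A-
19 | F
20 | C+
21 | B-
22 | C+
23 | A-
24 | B-
25 | B-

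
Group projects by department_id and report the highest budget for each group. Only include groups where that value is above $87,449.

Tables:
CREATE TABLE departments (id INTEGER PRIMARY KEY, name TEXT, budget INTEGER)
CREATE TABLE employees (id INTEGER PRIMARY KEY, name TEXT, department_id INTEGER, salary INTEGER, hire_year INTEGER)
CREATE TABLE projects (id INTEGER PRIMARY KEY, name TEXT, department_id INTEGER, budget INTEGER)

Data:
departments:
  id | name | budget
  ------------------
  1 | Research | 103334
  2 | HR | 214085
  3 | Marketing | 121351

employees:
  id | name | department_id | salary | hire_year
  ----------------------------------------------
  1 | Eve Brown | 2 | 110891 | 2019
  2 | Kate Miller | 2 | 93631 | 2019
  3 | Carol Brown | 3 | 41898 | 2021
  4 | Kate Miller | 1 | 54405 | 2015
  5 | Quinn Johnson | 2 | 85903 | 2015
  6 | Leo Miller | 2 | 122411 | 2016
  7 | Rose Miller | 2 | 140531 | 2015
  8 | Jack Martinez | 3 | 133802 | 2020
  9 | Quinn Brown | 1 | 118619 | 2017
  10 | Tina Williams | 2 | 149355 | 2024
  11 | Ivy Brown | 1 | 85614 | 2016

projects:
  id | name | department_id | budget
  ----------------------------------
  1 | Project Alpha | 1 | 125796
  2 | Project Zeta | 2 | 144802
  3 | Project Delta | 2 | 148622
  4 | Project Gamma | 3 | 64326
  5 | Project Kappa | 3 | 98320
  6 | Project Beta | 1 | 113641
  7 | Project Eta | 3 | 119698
SELECT department_id, MAX(budget) AS max_budget FROM projects GROUP BY department_id HAVING MAX(budget) > 87449

Execution result:
department_id | max_budget
1 | 125796
2 | 148622
3 | 119698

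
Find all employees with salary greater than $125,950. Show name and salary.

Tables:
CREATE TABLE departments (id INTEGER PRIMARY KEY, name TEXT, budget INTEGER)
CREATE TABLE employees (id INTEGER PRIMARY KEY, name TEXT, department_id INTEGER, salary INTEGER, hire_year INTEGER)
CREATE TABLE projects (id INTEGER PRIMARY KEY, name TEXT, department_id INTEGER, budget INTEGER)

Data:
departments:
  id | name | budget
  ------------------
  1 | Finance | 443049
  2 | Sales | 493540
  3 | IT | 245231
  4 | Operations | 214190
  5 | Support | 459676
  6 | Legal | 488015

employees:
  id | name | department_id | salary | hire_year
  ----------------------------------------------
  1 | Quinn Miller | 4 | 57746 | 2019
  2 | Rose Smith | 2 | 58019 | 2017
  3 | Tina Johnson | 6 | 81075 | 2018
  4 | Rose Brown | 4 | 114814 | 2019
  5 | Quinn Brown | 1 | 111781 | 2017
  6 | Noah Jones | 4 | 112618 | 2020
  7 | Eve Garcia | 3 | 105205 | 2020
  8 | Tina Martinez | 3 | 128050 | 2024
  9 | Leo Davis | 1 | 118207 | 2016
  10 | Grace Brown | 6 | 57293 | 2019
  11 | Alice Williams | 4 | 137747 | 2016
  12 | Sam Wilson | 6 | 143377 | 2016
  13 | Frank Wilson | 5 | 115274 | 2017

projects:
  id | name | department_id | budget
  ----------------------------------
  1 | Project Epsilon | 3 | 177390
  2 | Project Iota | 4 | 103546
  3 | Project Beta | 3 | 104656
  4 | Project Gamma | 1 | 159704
SELECT name, salary FROM employees WHERE salary > 125950

Execution result:
name | salary
Tina Martinez | 128050
Alice Williams | 137747
Sam Wilson | 143377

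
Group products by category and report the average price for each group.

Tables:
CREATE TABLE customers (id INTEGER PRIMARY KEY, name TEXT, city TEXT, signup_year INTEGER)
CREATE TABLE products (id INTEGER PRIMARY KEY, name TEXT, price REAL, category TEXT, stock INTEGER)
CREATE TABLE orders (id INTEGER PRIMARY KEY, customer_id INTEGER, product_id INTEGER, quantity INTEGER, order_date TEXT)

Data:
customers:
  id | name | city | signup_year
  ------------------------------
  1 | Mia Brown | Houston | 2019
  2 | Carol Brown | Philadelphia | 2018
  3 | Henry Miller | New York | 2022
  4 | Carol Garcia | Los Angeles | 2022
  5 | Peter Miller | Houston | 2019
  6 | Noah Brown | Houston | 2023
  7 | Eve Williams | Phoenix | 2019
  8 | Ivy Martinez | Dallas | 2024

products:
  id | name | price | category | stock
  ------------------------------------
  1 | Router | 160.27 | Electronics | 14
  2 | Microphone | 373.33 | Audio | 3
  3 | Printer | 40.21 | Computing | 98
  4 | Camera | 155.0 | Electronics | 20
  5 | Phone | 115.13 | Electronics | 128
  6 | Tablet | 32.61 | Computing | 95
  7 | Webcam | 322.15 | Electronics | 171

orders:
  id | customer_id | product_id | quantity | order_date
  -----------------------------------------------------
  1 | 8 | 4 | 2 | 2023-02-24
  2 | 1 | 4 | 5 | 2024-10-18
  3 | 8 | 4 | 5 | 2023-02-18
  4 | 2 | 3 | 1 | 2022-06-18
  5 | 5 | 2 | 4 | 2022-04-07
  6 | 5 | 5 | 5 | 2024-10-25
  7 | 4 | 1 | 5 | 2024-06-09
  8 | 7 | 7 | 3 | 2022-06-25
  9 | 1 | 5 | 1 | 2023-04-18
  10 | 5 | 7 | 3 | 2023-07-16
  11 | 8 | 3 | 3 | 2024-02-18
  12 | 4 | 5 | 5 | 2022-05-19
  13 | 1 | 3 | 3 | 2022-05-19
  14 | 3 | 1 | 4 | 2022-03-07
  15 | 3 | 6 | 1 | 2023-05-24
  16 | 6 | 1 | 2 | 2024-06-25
SELECT category, AVG(price) AS avg_price FROM products GROUP BY category

Execution result:
category | avg_price
Audio | 373.33
Computing | 36.41
Electronics | 188.14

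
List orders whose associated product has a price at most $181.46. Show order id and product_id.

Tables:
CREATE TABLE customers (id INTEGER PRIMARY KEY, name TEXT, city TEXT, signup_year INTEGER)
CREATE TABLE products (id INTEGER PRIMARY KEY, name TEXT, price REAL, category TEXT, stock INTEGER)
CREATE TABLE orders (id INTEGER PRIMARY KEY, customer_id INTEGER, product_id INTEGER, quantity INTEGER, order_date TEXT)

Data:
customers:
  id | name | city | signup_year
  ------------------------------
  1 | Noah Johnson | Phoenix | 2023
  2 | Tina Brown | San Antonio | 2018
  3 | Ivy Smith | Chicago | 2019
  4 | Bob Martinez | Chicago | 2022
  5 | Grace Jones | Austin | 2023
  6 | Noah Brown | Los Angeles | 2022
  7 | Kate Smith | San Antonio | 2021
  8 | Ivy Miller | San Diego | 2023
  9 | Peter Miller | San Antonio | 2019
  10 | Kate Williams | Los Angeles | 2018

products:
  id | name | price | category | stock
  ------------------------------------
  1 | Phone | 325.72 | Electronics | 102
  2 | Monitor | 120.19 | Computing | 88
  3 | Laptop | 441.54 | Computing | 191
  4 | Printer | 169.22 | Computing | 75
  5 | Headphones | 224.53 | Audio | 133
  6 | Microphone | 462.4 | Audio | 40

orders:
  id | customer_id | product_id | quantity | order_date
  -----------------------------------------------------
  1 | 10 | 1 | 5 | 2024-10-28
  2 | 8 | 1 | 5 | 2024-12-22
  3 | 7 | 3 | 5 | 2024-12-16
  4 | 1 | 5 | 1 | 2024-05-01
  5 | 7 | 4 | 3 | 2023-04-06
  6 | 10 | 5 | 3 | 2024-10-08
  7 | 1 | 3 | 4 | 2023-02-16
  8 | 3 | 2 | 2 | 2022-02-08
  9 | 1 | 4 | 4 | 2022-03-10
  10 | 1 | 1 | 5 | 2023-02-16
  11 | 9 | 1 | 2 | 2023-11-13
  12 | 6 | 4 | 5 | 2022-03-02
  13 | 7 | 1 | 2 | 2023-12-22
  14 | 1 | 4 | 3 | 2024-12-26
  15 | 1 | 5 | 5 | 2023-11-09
SELECT id, product_id FROM orders WHERE product_id IN (SELECT id FROM products WHERE price <= 181.46)

Execution result:
id | product_id
5 | 4
8 | 2
9 | 4
12 | 4
14 | 4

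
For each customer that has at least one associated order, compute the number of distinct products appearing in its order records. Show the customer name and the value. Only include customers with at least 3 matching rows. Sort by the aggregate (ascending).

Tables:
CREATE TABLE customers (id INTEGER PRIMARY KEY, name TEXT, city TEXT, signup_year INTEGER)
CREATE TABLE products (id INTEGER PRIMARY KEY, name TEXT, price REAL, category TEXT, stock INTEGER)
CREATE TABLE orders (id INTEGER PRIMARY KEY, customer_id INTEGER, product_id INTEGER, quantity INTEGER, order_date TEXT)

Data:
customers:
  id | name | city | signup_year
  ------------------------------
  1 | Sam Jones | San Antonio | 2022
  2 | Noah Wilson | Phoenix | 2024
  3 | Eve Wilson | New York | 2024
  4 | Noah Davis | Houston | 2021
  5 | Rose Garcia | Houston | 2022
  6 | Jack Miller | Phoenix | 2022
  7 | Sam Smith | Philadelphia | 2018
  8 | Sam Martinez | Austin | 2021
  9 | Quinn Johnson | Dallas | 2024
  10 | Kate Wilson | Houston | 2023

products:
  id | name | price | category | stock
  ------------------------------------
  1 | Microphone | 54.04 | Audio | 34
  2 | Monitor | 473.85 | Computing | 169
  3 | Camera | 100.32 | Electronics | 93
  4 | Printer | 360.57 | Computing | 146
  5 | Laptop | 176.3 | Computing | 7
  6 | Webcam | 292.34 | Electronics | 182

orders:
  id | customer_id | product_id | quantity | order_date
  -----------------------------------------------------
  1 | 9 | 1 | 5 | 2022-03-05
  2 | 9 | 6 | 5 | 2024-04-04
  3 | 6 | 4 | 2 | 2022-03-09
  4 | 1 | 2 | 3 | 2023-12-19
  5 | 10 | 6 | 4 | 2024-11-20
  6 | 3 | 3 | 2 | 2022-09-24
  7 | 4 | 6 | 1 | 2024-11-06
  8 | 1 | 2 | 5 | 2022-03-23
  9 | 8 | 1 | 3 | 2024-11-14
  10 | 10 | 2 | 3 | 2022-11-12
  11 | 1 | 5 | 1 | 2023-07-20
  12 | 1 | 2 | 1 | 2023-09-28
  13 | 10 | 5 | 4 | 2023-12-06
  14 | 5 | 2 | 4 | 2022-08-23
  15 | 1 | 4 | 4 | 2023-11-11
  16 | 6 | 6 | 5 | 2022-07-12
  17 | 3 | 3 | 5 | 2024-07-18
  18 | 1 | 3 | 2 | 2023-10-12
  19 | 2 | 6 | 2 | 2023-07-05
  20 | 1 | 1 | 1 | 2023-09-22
SELECT p.name, COUNT(DISTINCT c.product_id) AS distinct_product_count FROM orders c JOIN customers p ON c.customer_id = p.id GROUP BY p.id, p.name HAVING COUNT(*) >= 3 ORDER BY distinct_product_count ASC

Execution result:
name | distinct_product_count
Kate Wilson | 3
Sam Jones | 5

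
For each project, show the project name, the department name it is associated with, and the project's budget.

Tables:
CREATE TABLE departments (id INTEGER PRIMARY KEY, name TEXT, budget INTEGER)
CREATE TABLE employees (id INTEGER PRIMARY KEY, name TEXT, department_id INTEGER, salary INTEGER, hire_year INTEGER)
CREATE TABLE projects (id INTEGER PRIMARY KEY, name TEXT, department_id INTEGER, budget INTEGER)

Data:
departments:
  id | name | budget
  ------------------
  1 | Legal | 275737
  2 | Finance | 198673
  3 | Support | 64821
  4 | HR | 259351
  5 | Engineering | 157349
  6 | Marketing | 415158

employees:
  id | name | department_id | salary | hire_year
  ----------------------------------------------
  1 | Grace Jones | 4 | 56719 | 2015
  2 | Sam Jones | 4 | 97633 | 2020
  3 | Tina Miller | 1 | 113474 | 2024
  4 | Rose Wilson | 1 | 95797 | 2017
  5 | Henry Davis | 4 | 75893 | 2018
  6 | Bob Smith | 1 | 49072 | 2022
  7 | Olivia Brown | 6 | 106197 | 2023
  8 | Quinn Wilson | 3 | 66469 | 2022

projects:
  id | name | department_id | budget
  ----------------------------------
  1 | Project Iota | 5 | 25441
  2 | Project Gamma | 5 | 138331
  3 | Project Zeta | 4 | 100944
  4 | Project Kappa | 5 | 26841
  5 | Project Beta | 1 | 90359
SELECT c.name, p.name AS department, c.budget FROM projects c JOIN departments p ON c.department_id = p.id

Execution result:
name | department | budget
Project Iota | Engineering | 25441
Project Gamma | Engineering | 138331
Project Zeta | HR | 100944
Project Kappa | Engineering | 26841
Project Beta | Legal | 90359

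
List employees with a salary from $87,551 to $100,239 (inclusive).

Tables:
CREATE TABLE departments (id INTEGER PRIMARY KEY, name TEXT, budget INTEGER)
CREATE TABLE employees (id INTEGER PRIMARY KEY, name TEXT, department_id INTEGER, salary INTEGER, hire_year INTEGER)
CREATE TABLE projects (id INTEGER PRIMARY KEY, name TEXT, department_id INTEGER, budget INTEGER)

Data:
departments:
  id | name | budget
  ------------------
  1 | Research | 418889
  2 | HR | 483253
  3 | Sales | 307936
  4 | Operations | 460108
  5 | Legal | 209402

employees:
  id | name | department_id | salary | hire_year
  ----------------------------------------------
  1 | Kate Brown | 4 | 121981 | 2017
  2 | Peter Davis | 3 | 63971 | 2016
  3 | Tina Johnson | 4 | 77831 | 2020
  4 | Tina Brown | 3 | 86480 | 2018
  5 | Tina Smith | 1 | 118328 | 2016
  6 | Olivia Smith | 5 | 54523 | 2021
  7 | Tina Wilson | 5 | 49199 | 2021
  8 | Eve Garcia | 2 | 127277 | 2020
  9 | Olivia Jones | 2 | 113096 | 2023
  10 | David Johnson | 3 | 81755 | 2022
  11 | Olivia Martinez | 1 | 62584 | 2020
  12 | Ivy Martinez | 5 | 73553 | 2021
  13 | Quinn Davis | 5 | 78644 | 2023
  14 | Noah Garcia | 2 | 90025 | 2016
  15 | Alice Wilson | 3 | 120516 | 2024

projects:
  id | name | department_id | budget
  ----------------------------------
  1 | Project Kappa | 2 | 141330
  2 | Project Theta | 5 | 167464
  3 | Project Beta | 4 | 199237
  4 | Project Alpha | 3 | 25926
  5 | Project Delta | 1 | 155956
SELECT name, salary FROM employees WHERE salary BETWEEN 87551 AND 100239

Execution result:
name | salary
Noah Garcia | 90025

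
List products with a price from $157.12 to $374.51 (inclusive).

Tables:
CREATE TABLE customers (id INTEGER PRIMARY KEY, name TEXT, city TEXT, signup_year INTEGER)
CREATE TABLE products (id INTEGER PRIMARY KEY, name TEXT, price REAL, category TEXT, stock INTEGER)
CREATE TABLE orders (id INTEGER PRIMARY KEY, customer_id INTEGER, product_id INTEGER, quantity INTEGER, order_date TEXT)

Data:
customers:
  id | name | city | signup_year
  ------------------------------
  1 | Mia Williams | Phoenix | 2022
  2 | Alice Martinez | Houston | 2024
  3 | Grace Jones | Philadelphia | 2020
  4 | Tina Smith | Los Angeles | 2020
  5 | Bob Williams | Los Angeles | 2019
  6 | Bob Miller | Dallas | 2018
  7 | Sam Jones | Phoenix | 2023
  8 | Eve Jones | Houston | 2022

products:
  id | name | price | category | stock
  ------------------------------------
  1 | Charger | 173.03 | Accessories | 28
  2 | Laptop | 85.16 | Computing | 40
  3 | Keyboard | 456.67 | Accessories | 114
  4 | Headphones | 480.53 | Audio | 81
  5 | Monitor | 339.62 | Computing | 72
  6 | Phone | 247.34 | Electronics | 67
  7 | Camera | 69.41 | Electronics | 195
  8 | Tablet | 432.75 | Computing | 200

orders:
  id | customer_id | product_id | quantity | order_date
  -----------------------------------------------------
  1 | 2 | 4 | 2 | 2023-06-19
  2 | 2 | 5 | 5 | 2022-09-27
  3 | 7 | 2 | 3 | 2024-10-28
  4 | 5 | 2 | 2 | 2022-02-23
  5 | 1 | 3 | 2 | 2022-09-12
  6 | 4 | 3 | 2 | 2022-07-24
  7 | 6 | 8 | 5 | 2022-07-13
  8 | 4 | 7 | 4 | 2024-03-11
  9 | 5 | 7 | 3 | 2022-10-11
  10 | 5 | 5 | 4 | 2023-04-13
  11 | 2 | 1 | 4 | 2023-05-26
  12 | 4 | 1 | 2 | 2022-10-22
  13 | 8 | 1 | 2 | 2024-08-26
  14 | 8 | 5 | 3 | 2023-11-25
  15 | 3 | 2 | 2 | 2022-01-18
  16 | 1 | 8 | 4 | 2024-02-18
SELECT name, price FROM products WHERE price BETWEEN 157.12 AND 374.51

Execution result:
name | price
Charger | 173.03
Monitor | 339.62
Phone | 247.34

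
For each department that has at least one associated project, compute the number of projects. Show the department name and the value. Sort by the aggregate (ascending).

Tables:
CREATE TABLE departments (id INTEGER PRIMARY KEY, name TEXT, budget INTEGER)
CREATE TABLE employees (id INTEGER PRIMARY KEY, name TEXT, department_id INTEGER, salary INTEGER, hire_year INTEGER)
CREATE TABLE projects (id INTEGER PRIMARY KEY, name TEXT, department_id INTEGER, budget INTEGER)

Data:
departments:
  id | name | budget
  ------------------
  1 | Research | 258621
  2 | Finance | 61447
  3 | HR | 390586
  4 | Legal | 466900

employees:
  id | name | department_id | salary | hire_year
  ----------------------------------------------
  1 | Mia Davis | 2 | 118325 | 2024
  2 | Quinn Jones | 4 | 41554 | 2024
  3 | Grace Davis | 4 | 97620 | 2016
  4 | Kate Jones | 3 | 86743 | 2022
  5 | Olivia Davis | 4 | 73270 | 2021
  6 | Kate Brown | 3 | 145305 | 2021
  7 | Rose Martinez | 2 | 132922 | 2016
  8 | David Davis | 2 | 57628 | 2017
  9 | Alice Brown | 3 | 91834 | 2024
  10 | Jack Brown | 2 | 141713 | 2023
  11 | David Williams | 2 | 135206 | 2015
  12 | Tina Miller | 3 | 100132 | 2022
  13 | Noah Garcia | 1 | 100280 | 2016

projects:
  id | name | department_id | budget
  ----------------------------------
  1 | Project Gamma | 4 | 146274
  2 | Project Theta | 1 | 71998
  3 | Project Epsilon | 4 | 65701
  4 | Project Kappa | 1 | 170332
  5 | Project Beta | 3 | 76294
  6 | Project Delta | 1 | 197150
SELECT p.name, COUNT(*) AS n FROM projects c JOIN departments p ON c.department_id = p.id GROUP BY p.id, p.name ORDER BY n ASC

Execution result:
name | n
HR | 1
Legal | 2
Research | 3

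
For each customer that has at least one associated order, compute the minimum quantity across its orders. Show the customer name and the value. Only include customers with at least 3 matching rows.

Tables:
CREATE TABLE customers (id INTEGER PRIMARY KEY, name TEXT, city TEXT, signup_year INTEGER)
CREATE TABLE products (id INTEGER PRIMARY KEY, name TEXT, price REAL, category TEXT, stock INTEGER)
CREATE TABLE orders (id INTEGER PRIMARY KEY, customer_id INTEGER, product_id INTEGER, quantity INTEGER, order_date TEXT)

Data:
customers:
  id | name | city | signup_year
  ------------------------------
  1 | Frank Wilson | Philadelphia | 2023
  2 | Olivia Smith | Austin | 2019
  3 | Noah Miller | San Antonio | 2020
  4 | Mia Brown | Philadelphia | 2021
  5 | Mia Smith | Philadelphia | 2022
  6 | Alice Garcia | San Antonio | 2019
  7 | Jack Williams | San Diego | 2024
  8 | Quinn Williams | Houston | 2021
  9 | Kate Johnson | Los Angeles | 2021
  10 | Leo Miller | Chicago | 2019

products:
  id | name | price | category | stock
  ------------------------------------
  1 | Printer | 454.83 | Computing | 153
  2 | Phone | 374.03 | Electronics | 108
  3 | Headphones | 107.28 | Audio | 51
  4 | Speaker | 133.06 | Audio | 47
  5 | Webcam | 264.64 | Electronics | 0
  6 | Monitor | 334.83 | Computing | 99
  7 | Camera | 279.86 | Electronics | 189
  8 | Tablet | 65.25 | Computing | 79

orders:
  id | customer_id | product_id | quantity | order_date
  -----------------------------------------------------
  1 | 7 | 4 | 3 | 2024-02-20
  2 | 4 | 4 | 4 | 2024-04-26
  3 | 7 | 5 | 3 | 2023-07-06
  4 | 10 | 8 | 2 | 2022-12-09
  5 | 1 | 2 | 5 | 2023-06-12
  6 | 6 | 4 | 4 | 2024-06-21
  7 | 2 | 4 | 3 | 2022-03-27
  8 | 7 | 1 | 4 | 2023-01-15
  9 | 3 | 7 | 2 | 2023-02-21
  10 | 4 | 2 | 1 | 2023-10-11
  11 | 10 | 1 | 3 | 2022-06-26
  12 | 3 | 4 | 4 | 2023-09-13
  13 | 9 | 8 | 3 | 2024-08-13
SELECT p.name, MIN(c.quantity) AS min_quantity FROM orders c JOIN customers p ON c.customer_id = p.id GROUP BY p.id, p.name HAVING COUNT(*) >= 3

Execution result:
name | min_quantity
Jack Williams | 3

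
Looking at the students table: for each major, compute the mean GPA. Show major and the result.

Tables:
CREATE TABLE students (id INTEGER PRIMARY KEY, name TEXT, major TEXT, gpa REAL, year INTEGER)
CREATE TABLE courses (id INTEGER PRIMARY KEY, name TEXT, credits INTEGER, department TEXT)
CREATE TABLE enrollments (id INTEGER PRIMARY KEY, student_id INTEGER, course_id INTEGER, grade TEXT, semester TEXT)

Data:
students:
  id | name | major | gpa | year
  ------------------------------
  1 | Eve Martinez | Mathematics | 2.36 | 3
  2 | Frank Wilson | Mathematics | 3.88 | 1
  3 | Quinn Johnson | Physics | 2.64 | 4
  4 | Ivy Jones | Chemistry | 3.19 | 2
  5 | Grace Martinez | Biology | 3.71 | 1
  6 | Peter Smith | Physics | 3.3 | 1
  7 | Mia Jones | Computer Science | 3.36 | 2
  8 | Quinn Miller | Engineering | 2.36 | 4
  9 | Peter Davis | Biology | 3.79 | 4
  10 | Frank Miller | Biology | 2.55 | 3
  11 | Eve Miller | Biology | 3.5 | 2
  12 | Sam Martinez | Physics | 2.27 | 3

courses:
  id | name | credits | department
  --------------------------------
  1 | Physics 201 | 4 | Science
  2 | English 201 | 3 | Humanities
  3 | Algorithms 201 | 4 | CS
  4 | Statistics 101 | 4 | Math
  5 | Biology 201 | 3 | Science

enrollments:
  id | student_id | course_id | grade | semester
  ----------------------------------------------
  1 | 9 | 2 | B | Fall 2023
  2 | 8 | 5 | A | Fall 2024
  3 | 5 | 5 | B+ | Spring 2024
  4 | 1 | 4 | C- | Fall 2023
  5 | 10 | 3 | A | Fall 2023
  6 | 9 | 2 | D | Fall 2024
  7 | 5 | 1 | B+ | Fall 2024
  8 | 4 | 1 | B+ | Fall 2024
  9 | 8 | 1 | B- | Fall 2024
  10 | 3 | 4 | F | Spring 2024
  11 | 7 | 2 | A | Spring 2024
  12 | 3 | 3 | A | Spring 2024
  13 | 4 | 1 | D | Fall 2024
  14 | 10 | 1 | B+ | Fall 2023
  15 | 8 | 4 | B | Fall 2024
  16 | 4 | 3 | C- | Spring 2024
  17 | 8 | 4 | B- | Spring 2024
SELECT major, AVG(gpa) AS avg_gpa FROM students GROUP BY major

Execution result:
major | avg_gpa
Biology | 3.39
Chemistry | 3.19
Computer Science | 3.36
Engineering | 2.36
Mathematics | 3.12
Physics | 2.74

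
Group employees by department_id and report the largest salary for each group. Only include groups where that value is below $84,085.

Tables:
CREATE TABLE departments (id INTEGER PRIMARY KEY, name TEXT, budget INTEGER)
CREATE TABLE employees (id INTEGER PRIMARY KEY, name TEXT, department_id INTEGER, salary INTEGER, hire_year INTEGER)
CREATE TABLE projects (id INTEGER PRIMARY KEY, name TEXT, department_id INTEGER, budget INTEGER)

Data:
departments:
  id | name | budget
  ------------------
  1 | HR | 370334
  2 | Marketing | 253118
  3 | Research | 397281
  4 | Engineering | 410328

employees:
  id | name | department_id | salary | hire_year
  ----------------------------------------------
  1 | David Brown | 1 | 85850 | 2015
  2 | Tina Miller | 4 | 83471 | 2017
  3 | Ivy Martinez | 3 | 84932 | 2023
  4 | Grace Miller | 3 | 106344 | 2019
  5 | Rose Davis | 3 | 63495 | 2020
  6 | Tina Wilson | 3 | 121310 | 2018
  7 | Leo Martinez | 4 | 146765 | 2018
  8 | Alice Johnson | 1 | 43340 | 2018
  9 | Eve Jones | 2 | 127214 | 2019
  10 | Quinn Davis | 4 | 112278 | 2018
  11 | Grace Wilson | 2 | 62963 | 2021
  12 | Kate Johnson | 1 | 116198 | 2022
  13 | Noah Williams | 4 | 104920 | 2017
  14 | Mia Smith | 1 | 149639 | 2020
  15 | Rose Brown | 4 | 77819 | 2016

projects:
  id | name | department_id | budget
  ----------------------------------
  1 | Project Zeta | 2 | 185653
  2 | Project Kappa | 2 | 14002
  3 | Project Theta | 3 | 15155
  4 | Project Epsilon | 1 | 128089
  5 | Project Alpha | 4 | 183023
SELECT department_id, MAX(salary) AS max_salary FROM employees GROUP BY department_id HAVING MAX(salary) < 84085

Execution result:
(no rows)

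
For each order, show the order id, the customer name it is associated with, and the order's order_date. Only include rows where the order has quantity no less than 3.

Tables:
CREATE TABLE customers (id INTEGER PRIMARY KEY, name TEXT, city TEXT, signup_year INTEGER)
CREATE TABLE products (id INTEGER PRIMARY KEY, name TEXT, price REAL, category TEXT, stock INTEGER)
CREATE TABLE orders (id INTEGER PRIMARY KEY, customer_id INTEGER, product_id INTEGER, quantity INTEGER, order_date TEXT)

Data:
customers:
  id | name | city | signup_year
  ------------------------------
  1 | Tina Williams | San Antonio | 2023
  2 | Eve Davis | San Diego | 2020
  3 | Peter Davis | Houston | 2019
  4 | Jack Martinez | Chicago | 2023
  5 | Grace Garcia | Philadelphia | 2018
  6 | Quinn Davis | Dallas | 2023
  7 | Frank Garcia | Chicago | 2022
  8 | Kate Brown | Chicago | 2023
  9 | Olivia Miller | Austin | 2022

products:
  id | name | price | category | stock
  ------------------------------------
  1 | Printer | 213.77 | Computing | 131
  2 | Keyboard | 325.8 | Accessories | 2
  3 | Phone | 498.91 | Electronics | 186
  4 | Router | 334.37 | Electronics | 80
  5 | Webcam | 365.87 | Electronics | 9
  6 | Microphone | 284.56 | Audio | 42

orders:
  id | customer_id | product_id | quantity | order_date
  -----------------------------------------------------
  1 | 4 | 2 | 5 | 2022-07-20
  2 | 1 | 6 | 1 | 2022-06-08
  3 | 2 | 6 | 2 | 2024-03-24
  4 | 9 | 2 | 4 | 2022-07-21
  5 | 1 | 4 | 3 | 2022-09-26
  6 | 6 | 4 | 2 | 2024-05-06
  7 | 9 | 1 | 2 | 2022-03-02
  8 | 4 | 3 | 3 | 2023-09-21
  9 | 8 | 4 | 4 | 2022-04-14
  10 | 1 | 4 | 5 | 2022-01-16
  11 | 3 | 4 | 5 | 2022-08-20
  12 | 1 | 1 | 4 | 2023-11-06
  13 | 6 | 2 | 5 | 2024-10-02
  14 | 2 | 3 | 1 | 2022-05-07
SELECT c.id, p.name AS customer, c.order_date FROM orders c JOIN customers p ON c.customer_id = p.id WHERE c.quantity >= 3

Execution result:
id | customer | order_date
1 | Jack Martinez | 2022-07-20
4 | Olivia Miller | 2022-07-21
5 | Tina Williams | 2022-09-26
8 | Jack Martinez | 2023-09-21
9 | Kate Brown | 2022-04-14
10 | Tina Williams | 2022-01-16
11 | Peter Davis | 2022-08-20
12 | Tina Williams | 2023-11-06
13 | Quinn Davis | 2024-10-02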